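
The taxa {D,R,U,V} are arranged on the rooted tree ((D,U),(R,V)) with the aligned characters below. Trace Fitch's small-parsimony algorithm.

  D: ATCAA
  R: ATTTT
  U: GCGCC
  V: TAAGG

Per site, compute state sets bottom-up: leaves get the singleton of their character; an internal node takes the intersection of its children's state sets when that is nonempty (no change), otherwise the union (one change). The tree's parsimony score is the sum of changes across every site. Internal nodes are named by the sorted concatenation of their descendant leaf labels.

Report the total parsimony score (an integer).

13

[col 0] DU: children D:{A}, U:{G} ∪→ {A,G}; cost 1
[col 0] RV: children R:{A}, V:{T} ∪→ {A,T}; cost 1
[col 0] DRUV: children DU:{A,G}, RV:{A,T} ∩→ {A}; cost 0
[col 1] DU: children D:{T}, U:{C} ∪→ {C,T}; cost 1
[col 1] RV: children R:{T}, V:{A} ∪→ {A,T}; cost 1
[col 1] DRUV: children DU:{C,T}, RV:{A,T} ∩→ {T}; cost 0
[col 2] DU: children D:{C}, U:{G} ∪→ {C,G}; cost 1
[col 2] RV: children R:{T}, V:{A} ∪→ {A,T}; cost 1
[col 2] DRUV: children DU:{C,G}, RV:{A,T} ∪→ {A,C,G,T}; cost 1
[col 3] DU: children D:{A}, U:{C} ∪→ {A,C}; cost 1
[col 3] RV: children R:{T}, V:{G} ∪→ {G,T}; cost 1
[col 3] DRUV: children DU:{A,C}, RV:{G,T} ∪→ {A,C,G,T}; cost 1
[col 4] DU: children D:{A}, U:{C} ∪→ {A,C}; cost 1
[col 4] RV: children R:{T}, V:{G} ∪→ {G,T}; cost 1
[col 4] DRUV: children DU:{A,C}, RV:{G,T} ∪→ {A,C,G,T}; cost 1
per-site changes: [2, 2, 3, 3, 3]; total = 13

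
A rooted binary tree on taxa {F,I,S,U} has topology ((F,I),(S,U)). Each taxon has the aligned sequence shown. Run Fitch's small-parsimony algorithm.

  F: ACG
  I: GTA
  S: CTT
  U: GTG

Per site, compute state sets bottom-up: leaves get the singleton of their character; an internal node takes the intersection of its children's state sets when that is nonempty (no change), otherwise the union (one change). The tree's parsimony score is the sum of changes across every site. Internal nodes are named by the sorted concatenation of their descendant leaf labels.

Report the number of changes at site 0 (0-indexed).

[col 0] FI: children F:{A}, I:{G} ∪→ {A,G}; cost 1
[col 0] SU: children S:{C}, U:{G} ∪→ {C,G}; cost 1
[col 0] FISU: children FI:{A,G}, SU:{C,G} ∩→ {G}; cost 0
[col 1] FI: children F:{C}, I:{T} ∪→ {C,T}; cost 1
[col 1] SU: children S:{T}, U:{T} ∩→ {T}; cost 0
[col 1] FISU: children FI:{C,T}, SU:{T} ∩→ {T}; cost 0
[col 2] FI: children F:{G}, I:{A} ∪→ {A,G}; cost 1
[col 2] SU: children S:{T}, U:{G} ∪→ {G,T}; cost 1
[col 2] FISU: children FI:{A,G}, SU:{G,T} ∩→ {G}; cost 0
per-site changes: [2, 1, 2]; total = 5

2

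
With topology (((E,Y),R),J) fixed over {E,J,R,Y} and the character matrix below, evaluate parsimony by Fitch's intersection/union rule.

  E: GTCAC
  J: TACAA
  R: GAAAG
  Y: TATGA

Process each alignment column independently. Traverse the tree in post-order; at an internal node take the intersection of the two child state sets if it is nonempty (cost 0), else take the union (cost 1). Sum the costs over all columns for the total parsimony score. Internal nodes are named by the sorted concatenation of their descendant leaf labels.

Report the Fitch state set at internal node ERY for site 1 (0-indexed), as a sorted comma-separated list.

site 0, node EY: E={G} ∪ Y={T} → {G,T} (+1)
site 0, node ERY: EY={G,T} ∩ R={G} → {G} (+0)
site 0, node EJRY: ERY={G} ∪ J={T} → {G,T} (+1)
site 1, node EY: E={T} ∪ Y={A} → {A,T} (+1)
site 1, node ERY: EY={A,T} ∩ R={A} → {A} (+0)
site 1, node EJRY: ERY={A} ∩ J={A} → {A} (+0)
site 2, node EY: E={C} ∪ Y={T} → {C,T} (+1)
site 2, node ERY: EY={C,T} ∪ R={A} → {A,C,T} (+1)
site 2, node EJRY: ERY={A,C,T} ∩ J={C} → {C} (+0)
site 3, node EY: E={A} ∪ Y={G} → {A,G} (+1)
site 3, node ERY: EY={A,G} ∩ R={A} → {A} (+0)
site 3, node EJRY: ERY={A} ∩ J={A} → {A} (+0)
site 4, node EY: E={C} ∪ Y={A} → {A,C} (+1)
site 4, node ERY: EY={A,C} ∪ R={G} → {A,C,G} (+1)
site 4, node EJRY: ERY={A,C,G} ∩ J={A} → {A} (+0)
per-site changes: [2, 1, 2, 1, 2]; total = 8

A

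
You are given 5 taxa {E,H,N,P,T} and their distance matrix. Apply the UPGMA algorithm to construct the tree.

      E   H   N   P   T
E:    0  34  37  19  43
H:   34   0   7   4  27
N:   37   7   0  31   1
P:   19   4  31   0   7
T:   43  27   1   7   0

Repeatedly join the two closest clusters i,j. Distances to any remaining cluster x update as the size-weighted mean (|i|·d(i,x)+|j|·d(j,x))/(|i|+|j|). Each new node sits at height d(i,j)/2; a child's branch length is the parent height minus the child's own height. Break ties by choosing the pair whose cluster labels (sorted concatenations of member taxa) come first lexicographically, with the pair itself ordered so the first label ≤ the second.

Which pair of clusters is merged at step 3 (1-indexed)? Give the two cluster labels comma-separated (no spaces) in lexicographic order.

step 1: merge (N,T) at d=1; branch lengths N→1/2, T→1/2; new cluster NT
  updated: d(E,NT)=40, d(H,NT)=17, d(NT,P)=19
step 2: merge (H,P) at d=4; branch lengths H→2, P→2; new cluster HP
  updated: d(E,HP)=53/2, d(HP,NT)=18
step 3: merge (HP,NT) at d=18; branch lengths HP→7, NT→17/2; new cluster HNPT
  updated: d(E,HNPT)=133/4
step 4: merge (E,HNPT) at d=133/4; branch lengths E→133/8, HNPT→61/8; new cluster EHNPT
final tree: (E:133/8,((H:2,P:2):7,(N:1/2,T:1/2):17/2):61/8)
total length: 179/4

HP,NT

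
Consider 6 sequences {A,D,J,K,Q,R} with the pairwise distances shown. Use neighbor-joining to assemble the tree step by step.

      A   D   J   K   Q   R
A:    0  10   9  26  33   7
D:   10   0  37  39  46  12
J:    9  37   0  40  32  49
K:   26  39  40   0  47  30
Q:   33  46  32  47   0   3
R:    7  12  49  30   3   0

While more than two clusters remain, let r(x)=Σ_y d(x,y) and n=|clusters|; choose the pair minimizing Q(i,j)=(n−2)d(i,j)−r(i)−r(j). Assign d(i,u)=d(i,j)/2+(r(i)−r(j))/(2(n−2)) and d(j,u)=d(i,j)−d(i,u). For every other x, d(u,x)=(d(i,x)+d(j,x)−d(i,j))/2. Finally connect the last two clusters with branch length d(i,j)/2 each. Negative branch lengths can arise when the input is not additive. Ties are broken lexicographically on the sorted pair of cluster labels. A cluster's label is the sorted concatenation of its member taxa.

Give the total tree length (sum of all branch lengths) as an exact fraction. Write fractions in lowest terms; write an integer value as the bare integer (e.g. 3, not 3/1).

1. join Q+R (d=3, Q=-250) ⇒ QR; edges |Q|=9, |R|=-6
  updated: d(A,QR)=37/2, d(D,QR)=55/2, d(J,QR)=39, d(K,QR)=37
2. join A+J (d=9, Q=-323/2) ⇒ AJ; edges |A|=-23/4, |J|=59/4
  updated: d(AJ,D)=19, d(AJ,K)=57/2, d(AJ,QR)=97/4
3. join AJ+D (d=19, Q=-477/4) ⇒ ADJ; edges |AJ|=97/16, |D|=207/16
  updated: d(ADJ,K)=97/4, d(ADJ,QR)=131/8
4. join ADJ+K (d=97/4, Q=-621/8) ⇒ ADJK; edges |ADJ|=29/16, |K|=359/16
  updated: d(ADJK,QR)=233/16
5. join ADJK+QR (d=233/16) ⇒ ADJKQR; edges |ADJK|=233/32, |QR|=233/32
final tree: ((((A:-23/4,J:59/4):97/16,D:207/16):29/16,K:359/16):233/32,(Q:9,R:-6):233/32)
total length: 1117/16

1117/16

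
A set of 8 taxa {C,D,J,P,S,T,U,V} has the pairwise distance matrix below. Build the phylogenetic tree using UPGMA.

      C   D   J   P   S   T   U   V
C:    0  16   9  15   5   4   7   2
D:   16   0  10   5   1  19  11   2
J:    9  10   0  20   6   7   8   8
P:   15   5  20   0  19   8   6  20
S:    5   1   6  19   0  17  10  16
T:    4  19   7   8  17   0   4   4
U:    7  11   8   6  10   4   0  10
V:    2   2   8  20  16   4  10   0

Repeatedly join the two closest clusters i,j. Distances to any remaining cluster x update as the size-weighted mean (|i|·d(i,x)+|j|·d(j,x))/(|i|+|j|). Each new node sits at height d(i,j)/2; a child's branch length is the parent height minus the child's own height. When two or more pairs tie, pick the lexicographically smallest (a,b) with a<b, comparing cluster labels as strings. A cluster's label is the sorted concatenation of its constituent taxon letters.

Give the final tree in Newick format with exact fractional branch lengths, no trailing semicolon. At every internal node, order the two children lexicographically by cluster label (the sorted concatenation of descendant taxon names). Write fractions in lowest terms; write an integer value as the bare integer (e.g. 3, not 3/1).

1. join D+S (d=1) ⇒ DS; edges |D|=1/2, |S|=1/2
  updated: d(C,DS)=21/2, d(DS,J)=8, d(DS,P)=12, d(DS,T)=18, d(DS,U)=21/2, d(DS,V)=9
2. join C+V (d=2) ⇒ CV; edges |C|=1, |V|=1
  updated: d(CV,DS)=39/4, d(CV,J)=17/2, d(CV,P)=35/2, d(CV,T)=4, d(CV,U)=17/2
3. join CV+T (d=4) ⇒ CTV; edges |CV|=1, |T|=2
  updated: d(CTV,DS)=25/2, d(CTV,J)=8, d(CTV,P)=43/3, d(CTV,U)=7
4. join P+U (d=6) ⇒ PU; edges |P|=3, |U|=3
  updated: d(CTV,PU)=32/3, d(DS,PU)=45/4, d(J,PU)=14
5. join CTV+J (d=8) ⇒ CJTV; edges |CTV|=2, |J|=4
  updated: d(CJTV,DS)=91/8, d(CJTV,PU)=23/2
6. join DS+PU (d=45/4) ⇒ DPSU; edges |DS|=41/8, |PU|=21/8
  updated: d(CJTV,DPSU)=183/16
7. join CJTV+DPSU (d=183/16) ⇒ CDJPSTUV; edges |CJTV|=55/32, |DPSU|=3/32
final tree: ((((C:1,V:1):1,T:2):2,J:4):55/32,((D:1/2,S:1/2):41/8,(P:3,U:3):21/8):3/32)
total length: 441/16

((((C:1,V:1):1,T:2):2,J:4):55/32,((D:1/2,S:1/2):41/8,(P:3,U:3):21/8):3/32)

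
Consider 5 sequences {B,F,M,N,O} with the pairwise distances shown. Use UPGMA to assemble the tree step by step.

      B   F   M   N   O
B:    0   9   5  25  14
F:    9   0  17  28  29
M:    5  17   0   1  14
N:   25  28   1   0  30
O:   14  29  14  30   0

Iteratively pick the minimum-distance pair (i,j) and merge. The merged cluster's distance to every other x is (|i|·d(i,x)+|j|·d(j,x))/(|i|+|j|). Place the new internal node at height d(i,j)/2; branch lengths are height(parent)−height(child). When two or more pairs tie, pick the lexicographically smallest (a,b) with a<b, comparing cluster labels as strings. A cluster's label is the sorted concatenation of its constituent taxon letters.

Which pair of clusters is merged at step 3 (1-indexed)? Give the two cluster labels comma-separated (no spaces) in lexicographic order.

BF,MN

step 1: merge (M,N) at d=1; branch lengths M→1/2, N→1/2; new cluster MN
  updated: d(B,MN)=15, d(F,MN)=45/2, d(MN,O)=22
step 2: merge (B,F) at d=9; branch lengths B→9/2, F→9/2; new cluster BF
  updated: d(BF,MN)=75/4, d(BF,O)=43/2
step 3: merge (BF,MN) at d=75/4; branch lengths BF→39/8, MN→71/8; new cluster BFMN
  updated: d(BFMN,O)=87/4
step 4: merge (BFMN,O) at d=87/4; branch lengths BFMN→3/2, O→87/8; new cluster BFMNO
final tree: (((B:9/2,F:9/2):39/8,(M:1/2,N:1/2):71/8):3/2,O:87/8)
total length: 289/8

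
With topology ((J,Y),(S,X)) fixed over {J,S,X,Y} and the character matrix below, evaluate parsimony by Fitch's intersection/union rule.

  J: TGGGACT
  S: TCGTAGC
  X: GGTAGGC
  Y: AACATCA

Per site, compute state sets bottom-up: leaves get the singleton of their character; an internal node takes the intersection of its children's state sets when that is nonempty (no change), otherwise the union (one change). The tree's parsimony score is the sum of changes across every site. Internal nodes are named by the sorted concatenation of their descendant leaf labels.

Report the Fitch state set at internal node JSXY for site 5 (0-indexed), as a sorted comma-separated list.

[col 0] JY: children J:{T}, Y:{A} ∪→ {A,T}; cost 1
[col 0] SX: children S:{T}, X:{G} ∪→ {G,T}; cost 1
[col 0] JSXY: children JY:{A,T}, SX:{G,T} ∩→ {T}; cost 0
[col 1] JY: children J:{G}, Y:{A} ∪→ {A,G}; cost 1
[col 1] SX: children S:{C}, X:{G} ∪→ {C,G}; cost 1
[col 1] JSXY: children JY:{A,G}, SX:{C,G} ∩→ {G}; cost 0
[col 2] JY: children J:{G}, Y:{C} ∪→ {C,G}; cost 1
[col 2] SX: children S:{G}, X:{T} ∪→ {G,T}; cost 1
[col 2] JSXY: children JY:{C,G}, SX:{G,T} ∩→ {G}; cost 0
[col 3] JY: children J:{G}, Y:{A} ∪→ {A,G}; cost 1
[col 3] SX: children S:{T}, X:{A} ∪→ {A,T}; cost 1
[col 3] JSXY: children JY:{A,G}, SX:{A,T} ∩→ {A}; cost 0
[col 4] JY: children J:{A}, Y:{T} ∪→ {A,T}; cost 1
[col 4] SX: children S:{A}, X:{G} ∪→ {A,G}; cost 1
[col 4] JSXY: children JY:{A,T}, SX:{A,G} ∩→ {A}; cost 0
[col 5] JY: children J:{C}, Y:{C} ∩→ {C}; cost 0
[col 5] SX: children S:{G}, X:{G} ∩→ {G}; cost 0
[col 5] JSXY: children JY:{C}, SX:{G} ∪→ {C,G}; cost 1
[col 6] JY: children J:{T}, Y:{A} ∪→ {A,T}; cost 1
[col 6] SX: children S:{C}, X:{C} ∩→ {C}; cost 0
[col 6] JSXY: children JY:{A,T}, SX:{C} ∪→ {A,C,T}; cost 1
per-site changes: [2, 2, 2, 2, 2, 1, 2]; total = 13

C,G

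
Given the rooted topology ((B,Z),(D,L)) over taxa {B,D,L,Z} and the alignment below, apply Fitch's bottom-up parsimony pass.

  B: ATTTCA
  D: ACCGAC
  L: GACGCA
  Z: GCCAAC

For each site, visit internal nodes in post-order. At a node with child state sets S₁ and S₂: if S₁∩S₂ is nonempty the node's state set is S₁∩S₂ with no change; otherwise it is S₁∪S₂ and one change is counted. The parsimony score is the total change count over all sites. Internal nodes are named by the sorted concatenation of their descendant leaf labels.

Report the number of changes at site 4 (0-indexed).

2

BZ@0: {A} ∪ {G} = {A,G} (union, +1)
DL@0: {A} ∪ {G} = {A,G} (union, +1)
BDLZ@0: {A,G} ∩ {A,G} = {A,G} (intersection, +0)
BZ@1: {T} ∪ {C} = {C,T} (union, +1)
DL@1: {C} ∪ {A} = {A,C} (union, +1)
BDLZ@1: {C,T} ∩ {A,C} = {C} (intersection, +0)
BZ@2: {T} ∪ {C} = {C,T} (union, +1)
DL@2: {C} ∩ {C} = {C} (intersection, +0)
BDLZ@2: {C,T} ∩ {C} = {C} (intersection, +0)
BZ@3: {T} ∪ {A} = {A,T} (union, +1)
DL@3: {G} ∩ {G} = {G} (intersection, +0)
BDLZ@3: {A,T} ∪ {G} = {A,G,T} (union, +1)
BZ@4: {C} ∪ {A} = {A,C} (union, +1)
DL@4: {A} ∪ {C} = {A,C} (union, +1)
BDLZ@4: {A,C} ∩ {A,C} = {A,C} (intersection, +0)
BZ@5: {A} ∪ {C} = {A,C} (union, +1)
DL@5: {C} ∪ {A} = {A,C} (union, +1)
BDLZ@5: {A,C} ∩ {A,C} = {A,C} (intersection, +0)
per-site changes: [2, 2, 1, 2, 2, 2]; total = 11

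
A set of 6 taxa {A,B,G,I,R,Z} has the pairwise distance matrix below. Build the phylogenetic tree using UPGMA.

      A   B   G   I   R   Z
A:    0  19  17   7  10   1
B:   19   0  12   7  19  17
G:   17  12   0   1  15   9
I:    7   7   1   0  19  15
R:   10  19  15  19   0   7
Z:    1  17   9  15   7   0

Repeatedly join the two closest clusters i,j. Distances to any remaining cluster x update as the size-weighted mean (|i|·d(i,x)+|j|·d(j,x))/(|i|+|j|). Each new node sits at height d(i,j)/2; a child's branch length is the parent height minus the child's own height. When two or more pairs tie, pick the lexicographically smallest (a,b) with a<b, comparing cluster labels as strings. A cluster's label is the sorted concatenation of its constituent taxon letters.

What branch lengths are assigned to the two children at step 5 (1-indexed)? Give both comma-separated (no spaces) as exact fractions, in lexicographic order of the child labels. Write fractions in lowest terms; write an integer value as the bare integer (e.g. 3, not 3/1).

iteration 1: select A,Z (d=1); attach at lengths (1/2, 1/2); label the merged cluster AZ
  updated: d(AZ,B)=18, d(AZ,G)=13, d(AZ,I)=11, d(AZ,R)=17/2
iteration 2: select G,I (d=1); attach at lengths (1/2, 1/2); label the merged cluster GI
  updated: d(AZ,GI)=12, d(B,GI)=19/2, d(GI,R)=17
iteration 3: select AZ,R (d=17/2); attach at lengths (15/4, 17/4); label the merged cluster ARZ
  updated: d(ARZ,B)=55/3, d(ARZ,GI)=41/3
iteration 4: select B,GI (d=19/2); attach at lengths (19/4, 17/4); label the merged cluster BGI
  updated: d(ARZ,BGI)=137/9
iteration 5: select ARZ,BGI (d=137/9); attach at lengths (121/36, 103/36); label the merged cluster ABGIRZ
final tree: (((A:1/2,Z:1/2):15/4,R:17/4):121/36,(B:19/4,(G:1/2,I:1/2):17/4):103/36)
total length: 227/9

121/36,103/36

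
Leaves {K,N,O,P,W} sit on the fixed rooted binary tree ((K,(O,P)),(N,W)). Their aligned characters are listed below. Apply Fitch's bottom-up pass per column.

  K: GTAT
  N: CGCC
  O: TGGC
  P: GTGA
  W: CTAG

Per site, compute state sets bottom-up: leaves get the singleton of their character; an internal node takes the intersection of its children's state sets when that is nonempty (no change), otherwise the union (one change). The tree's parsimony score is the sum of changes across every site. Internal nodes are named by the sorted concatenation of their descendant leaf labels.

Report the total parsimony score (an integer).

site 0, node OP: O={T} ∪ P={G} → {G,T} (+1)
site 0, node KOP: K={G} ∩ OP={G,T} → {G} (+0)
site 0, node NW: N={C} ∩ W={C} → {C} (+0)
site 0, node KNOPW: KOP={G} ∪ NW={C} → {C,G} (+1)
site 1, node OP: O={G} ∪ P={T} → {G,T} (+1)
site 1, node KOP: K={T} ∩ OP={G,T} → {T} (+0)
site 1, node NW: N={G} ∪ W={T} → {G,T} (+1)
site 1, node KNOPW: KOP={T} ∩ NW={G,T} → {T} (+0)
site 2, node OP: O={G} ∩ P={G} → {G} (+0)
site 2, node KOP: K={A} ∪ OP={G} → {A,G} (+1)
site 2, node NW: N={C} ∪ W={A} → {A,C} (+1)
site 2, node KNOPW: KOP={A,G} ∩ NW={A,C} → {A} (+0)
site 3, node OP: O={C} ∪ P={A} → {A,C} (+1)
site 3, node KOP: K={T} ∪ OP={A,C} → {A,C,T} (+1)
site 3, node NW: N={C} ∪ W={G} → {C,G} (+1)
site 3, node KNOPW: KOP={A,C,T} ∩ NW={C,G} → {C} (+0)
per-site changes: [2, 2, 2, 3]; total = 9

9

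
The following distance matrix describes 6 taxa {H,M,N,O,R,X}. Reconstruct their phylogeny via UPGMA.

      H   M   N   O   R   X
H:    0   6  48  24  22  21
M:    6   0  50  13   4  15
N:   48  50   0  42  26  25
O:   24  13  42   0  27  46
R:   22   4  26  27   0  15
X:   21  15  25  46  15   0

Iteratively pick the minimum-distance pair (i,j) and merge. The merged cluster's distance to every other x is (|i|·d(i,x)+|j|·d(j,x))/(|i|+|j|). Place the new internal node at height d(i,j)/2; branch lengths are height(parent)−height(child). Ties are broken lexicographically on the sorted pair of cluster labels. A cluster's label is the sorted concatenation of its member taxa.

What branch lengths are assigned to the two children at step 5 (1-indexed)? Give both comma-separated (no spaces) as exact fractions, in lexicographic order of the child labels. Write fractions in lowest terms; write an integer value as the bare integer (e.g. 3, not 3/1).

107/20,191/10

1. join M+R (d=4) ⇒ MR; edges |M|=2, |R|=2
  updated: d(H,MR)=14, d(MR,N)=38, d(MR,O)=20, d(MR,X)=15
2. join H+MR (d=14) ⇒ HMR; edges |H|=7, |MR|=5
  updated: d(HMR,N)=124/3, d(HMR,O)=64/3, d(HMR,X)=17
3. join HMR+X (d=17) ⇒ HMRX; edges |HMR|=3/2, |X|=17/2
  updated: d(HMRX,N)=149/4, d(HMRX,O)=55/2
4. join HMRX+O (d=55/2) ⇒ HMORX; edges |HMRX|=21/4, |O|=55/4
  updated: d(HMORX,N)=191/5
5. join HMORX+N (d=191/5) ⇒ HMNORX; edges |HMORX|=107/20, |N|=191/10
final tree: ((((H:7,(M:2,R:2):5):3/2,X:17/2):21/4,O:55/4):107/20,N:191/10)
total length: 1389/20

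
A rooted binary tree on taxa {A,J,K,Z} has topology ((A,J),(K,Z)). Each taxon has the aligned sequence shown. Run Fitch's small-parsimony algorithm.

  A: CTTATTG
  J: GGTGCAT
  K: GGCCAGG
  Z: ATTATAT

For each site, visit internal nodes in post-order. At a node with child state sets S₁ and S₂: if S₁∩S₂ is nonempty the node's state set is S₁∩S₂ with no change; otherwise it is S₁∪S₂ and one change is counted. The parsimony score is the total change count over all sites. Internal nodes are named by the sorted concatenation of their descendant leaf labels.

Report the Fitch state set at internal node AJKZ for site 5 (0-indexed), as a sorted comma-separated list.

A

AJ@0: {C} ∪ {G} = {C,G} (union, +1)
KZ@0: {G} ∪ {A} = {A,G} (union, +1)
AJKZ@0: {C,G} ∩ {A,G} = {G} (intersection, +0)
AJ@1: {T} ∪ {G} = {G,T} (union, +1)
KZ@1: {G} ∪ {T} = {G,T} (union, +1)
AJKZ@1: {G,T} ∩ {G,T} = {G,T} (intersection, +0)
AJ@2: {T} ∩ {T} = {T} (intersection, +0)
KZ@2: {C} ∪ {T} = {C,T} (union, +1)
AJKZ@2: {T} ∩ {C,T} = {T} (intersection, +0)
AJ@3: {A} ∪ {G} = {A,G} (union, +1)
KZ@3: {C} ∪ {A} = {A,C} (union, +1)
AJKZ@3: {A,G} ∩ {A,C} = {A} (intersection, +0)
AJ@4: {T} ∪ {C} = {C,T} (union, +1)
KZ@4: {A} ∪ {T} = {A,T} (union, +1)
AJKZ@4: {C,T} ∩ {A,T} = {T} (intersection, +0)
AJ@5: {T} ∪ {A} = {A,T} (union, +1)
KZ@5: {G} ∪ {A} = {A,G} (union, +1)
AJKZ@5: {A,T} ∩ {A,G} = {A} (intersection, +0)
AJ@6: {G} ∪ {T} = {G,T} (union, +1)
KZ@6: {G} ∪ {T} = {G,T} (union, +1)
AJKZ@6: {G,T} ∩ {G,T} = {G,T} (intersection, +0)
per-site changes: [2, 2, 1, 2, 2, 2, 2]; total = 13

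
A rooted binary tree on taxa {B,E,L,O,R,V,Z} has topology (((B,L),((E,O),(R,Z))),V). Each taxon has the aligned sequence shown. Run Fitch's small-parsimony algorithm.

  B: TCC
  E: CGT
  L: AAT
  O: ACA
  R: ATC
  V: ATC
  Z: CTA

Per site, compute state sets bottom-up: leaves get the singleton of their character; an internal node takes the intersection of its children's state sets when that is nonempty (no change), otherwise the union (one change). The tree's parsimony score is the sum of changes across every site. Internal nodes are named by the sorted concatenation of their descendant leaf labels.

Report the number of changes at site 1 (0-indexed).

4

[col 0] BL: children B:{T}, L:{A} ∪→ {A,T}; cost 1
[col 0] EO: children E:{C}, O:{A} ∪→ {A,C}; cost 1
[col 0] RZ: children R:{A}, Z:{C} ∪→ {A,C}; cost 1
[col 0] EORZ: children EO:{A,C}, RZ:{A,C} ∩→ {A,C}; cost 0
[col 0] BELORZ: children BL:{A,T}, EORZ:{A,C} ∩→ {A}; cost 0
[col 0] BELORVZ: children BELORZ:{A}, V:{A} ∩→ {A}; cost 0
[col 1] BL: children B:{C}, L:{A} ∪→ {A,C}; cost 1
[col 1] EO: children E:{G}, O:{C} ∪→ {C,G}; cost 1
[col 1] RZ: children R:{T}, Z:{T} ∩→ {T}; cost 0
[col 1] EORZ: children EO:{C,G}, RZ:{T} ∪→ {C,G,T}; cost 1
[col 1] BELORZ: children BL:{A,C}, EORZ:{C,G,T} ∩→ {C}; cost 0
[col 1] BELORVZ: children BELORZ:{C}, V:{T} ∪→ {C,T}; cost 1
[col 2] BL: children B:{C}, L:{T} ∪→ {C,T}; cost 1
[col 2] EO: children E:{T}, O:{A} ∪→ {A,T}; cost 1
[col 2] RZ: children R:{C}, Z:{A} ∪→ {A,C}; cost 1
[col 2] EORZ: children EO:{A,T}, RZ:{A,C} ∩→ {A}; cost 0
[col 2] BELORZ: children BL:{C,T}, EORZ:{A} ∪→ {A,C,T}; cost 1
[col 2] BELORVZ: children BELORZ:{A,C,T}, V:{C} ∩→ {C}; cost 0
per-site changes: [3, 4, 4]; total = 11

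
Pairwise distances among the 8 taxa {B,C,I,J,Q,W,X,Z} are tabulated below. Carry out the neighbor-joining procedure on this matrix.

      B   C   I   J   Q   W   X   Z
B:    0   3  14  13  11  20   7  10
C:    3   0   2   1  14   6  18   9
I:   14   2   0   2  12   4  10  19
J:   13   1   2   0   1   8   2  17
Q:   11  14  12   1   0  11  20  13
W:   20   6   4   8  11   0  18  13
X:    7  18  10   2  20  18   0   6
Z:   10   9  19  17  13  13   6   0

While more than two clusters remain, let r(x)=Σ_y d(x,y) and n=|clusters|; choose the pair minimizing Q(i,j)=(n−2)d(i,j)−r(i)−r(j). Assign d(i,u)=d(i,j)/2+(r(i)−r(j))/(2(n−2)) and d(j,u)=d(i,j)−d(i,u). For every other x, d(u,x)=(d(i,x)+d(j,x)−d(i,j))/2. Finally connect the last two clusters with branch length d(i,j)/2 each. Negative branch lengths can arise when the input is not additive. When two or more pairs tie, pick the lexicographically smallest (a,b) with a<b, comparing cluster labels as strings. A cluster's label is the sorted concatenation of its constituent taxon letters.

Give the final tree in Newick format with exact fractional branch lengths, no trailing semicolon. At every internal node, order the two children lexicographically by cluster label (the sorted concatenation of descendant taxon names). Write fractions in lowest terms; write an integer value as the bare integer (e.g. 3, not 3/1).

((((B:17/5,(X:5/2,Z:7/2):21/10):33/8,C:-1/8):7/4,(I:1/3,W:11/3):17/8):29/16,(J:-49/16,Q:65/16):29/16)

iteration 1: select X,Z (d=6, Q=-132); attach at lengths (5/2, 7/2); label the merged cluster XZ
  updated: d(B,XZ)=11/2, d(C,XZ)=21/2, d(I,XZ)=23/2, d(J,XZ)=13/2, d(Q,XZ)=27/2, d(W,XZ)=25/2
iteration 2: select B,XZ (d=11/2, Q=-99); attach at lengths (17/5, 21/10); label the merged cluster BXZ
  updated: d(BXZ,C)=4, d(BXZ,I)=10, d(BXZ,J)=7, d(BXZ,Q)=19/2, d(BXZ,W)=27/2
iteration 3: select J,Q (d=1, Q=-125/2); attach at lengths (-49/16, 65/16); label the merged cluster JQ
  updated: d(BXZ,JQ)=31/4, d(C,JQ)=7, d(I,JQ)=13/2, d(JQ,W)=9
iteration 4: select I,W (d=4, Q=-43); attach at lengths (1/3, 11/3); label the merged cluster IW
  updated: d(BXZ,IW)=39/4, d(C,IW)=2, d(IW,JQ)=23/4
iteration 5: select BXZ,C (d=4, Q=-53/2); attach at lengths (33/8, -1/8); label the merged cluster BCXZ
  updated: d(BCXZ,IW)=31/8, d(BCXZ,JQ)=43/8
iteration 6: select BCXZ,IW (d=31/8, Q=-15); attach at lengths (7/4, 17/8); label the merged cluster BCIWXZ
  updated: d(BCIWXZ,JQ)=29/8
iteration 7: select BCIWXZ,JQ (d=29/8); attach at lengths (29/16, 29/16); label the merged cluster BCIJQWXZ
final tree: ((((B:17/5,(X:5/2,Z:7/2):21/10):33/8,C:-1/8):7/4,(I:1/3,W:11/3):17/8):29/16,(J:-49/16,Q:65/16):29/16)
total length: 28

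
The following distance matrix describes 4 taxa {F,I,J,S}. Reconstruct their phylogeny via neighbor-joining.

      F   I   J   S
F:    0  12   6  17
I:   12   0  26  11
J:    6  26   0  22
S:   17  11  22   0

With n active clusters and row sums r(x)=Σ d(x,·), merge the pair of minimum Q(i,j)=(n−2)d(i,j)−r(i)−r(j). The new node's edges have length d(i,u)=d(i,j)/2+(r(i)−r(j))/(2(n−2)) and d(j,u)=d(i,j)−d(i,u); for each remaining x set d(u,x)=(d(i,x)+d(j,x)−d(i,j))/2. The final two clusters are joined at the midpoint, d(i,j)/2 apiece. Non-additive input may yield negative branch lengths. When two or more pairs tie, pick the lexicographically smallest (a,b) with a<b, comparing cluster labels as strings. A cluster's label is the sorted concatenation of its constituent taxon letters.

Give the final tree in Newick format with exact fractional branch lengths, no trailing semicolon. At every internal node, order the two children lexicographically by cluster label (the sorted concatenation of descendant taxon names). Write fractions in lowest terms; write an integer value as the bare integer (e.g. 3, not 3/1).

(((F:-7/4,J:31/4):43/4,I:21/4):23/8,S:23/8)

iteration 1: select F,J (d=6, Q=-77); attach at lengths (-7/4, 31/4); label the merged cluster FJ
  updated: d(FJ,I)=16, d(FJ,S)=33/2
iteration 2: select FJ,I (d=16, Q=-87/2); attach at lengths (43/4, 21/4); label the merged cluster FIJ
  updated: d(FIJ,S)=23/4
iteration 3: select FIJ,S (d=23/4); attach at lengths (23/8, 23/8); label the merged cluster FIJS
final tree: (((F:-7/4,J:31/4):43/4,I:21/4):23/8,S:23/8)
total length: 111/4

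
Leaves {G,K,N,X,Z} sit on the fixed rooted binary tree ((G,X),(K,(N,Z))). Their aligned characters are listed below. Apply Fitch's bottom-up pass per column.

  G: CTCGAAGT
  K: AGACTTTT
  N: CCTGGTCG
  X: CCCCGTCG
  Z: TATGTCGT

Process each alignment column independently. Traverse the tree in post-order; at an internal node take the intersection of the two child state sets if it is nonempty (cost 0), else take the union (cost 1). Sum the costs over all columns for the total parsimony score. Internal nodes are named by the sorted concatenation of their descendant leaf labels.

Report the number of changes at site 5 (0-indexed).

2

[col 0] GX: children G:{C}, X:{C} ∩→ {C}; cost 0
[col 0] NZ: children N:{C}, Z:{T} ∪→ {C,T}; cost 1
[col 0] KNZ: children K:{A}, NZ:{C,T} ∪→ {A,C,T}; cost 1
[col 0] GKNXZ: children GX:{C}, KNZ:{A,C,T} ∩→ {C}; cost 0
[col 1] GX: children G:{T}, X:{C} ∪→ {C,T}; cost 1
[col 1] NZ: children N:{C}, Z:{A} ∪→ {A,C}; cost 1
[col 1] KNZ: children K:{G}, NZ:{A,C} ∪→ {A,C,G}; cost 1
[col 1] GKNXZ: children GX:{C,T}, KNZ:{A,C,G} ∩→ {C}; cost 0
[col 2] GX: children G:{C}, X:{C} ∩→ {C}; cost 0
[col 2] NZ: children N:{T}, Z:{T} ∩→ {T}; cost 0
[col 2] KNZ: children K:{A}, NZ:{T} ∪→ {A,T}; cost 1
[col 2] GKNXZ: children GX:{C}, KNZ:{A,T} ∪→ {A,C,T}; cost 1
[col 3] GX: children G:{G}, X:{C} ∪→ {C,G}; cost 1
[col 3] NZ: children N:{G}, Z:{G} ∩→ {G}; cost 0
[col 3] KNZ: children K:{C}, NZ:{G} ∪→ {C,G}; cost 1
[col 3] GKNXZ: children GX:{C,G}, KNZ:{C,G} ∩→ {C,G}; cost 0
[col 4] GX: children G:{A}, X:{G} ∪→ {A,G}; cost 1
[col 4] NZ: children N:{G}, Z:{T} ∪→ {G,T}; cost 1
[col 4] KNZ: children K:{T}, NZ:{G,T} ∩→ {T}; cost 0
[col 4] GKNXZ: children GX:{A,G}, KNZ:{T} ∪→ {A,G,T}; cost 1
[col 5] GX: children G:{A}, X:{T} ∪→ {A,T}; cost 1
[col 5] NZ: children N:{T}, Z:{C} ∪→ {C,T}; cost 1
[col 5] KNZ: children K:{T}, NZ:{C,T} ∩→ {T}; cost 0
[col 5] GKNXZ: children GX:{A,T}, KNZ:{T} ∩→ {T}; cost 0
[col 6] GX: children G:{G}, X:{C} ∪→ {C,G}; cost 1
[col 6] NZ: children N:{C}, Z:{G} ∪→ {C,G}; cost 1
[col 6] KNZ: children K:{T}, NZ:{C,G} ∪→ {C,G,T}; cost 1
[col 6] GKNXZ: children GX:{C,G}, KNZ:{C,G,T} ∩→ {C,G}; cost 0
[col 7] GX: children G:{T}, X:{G} ∪→ {G,T}; cost 1
[col 7] NZ: children N:{G}, Z:{T} ∪→ {G,T}; cost 1
[col 7] KNZ: children K:{T}, NZ:{G,T} ∩→ {T}; cost 0
[col 7] GKNXZ: children GX:{G,T}, KNZ:{T} ∩→ {T}; cost 0
per-site changes: [2, 3, 2, 2, 3, 2, 3, 2]; total = 19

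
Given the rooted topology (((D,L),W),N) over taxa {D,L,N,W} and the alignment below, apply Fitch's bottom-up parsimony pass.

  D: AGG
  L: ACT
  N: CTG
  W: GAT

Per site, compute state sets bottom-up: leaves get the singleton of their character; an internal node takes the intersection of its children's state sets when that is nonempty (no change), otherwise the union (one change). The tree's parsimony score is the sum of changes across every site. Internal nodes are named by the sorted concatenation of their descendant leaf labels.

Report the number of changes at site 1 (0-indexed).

DL@0: {A} ∩ {A} = {A} (intersection, +0)
DLW@0: {A} ∪ {G} = {A,G} (union, +1)
DLNW@0: {A,G} ∪ {C} = {A,C,G} (union, +1)
DL@1: {G} ∪ {C} = {C,G} (union, +1)
DLW@1: {C,G} ∪ {A} = {A,C,G} (union, +1)
DLNW@1: {A,C,G} ∪ {T} = {A,C,G,T} (union, +1)
DL@2: {G} ∪ {T} = {G,T} (union, +1)
DLW@2: {G,T} ∩ {T} = {T} (intersection, +0)
DLNW@2: {T} ∪ {G} = {G,T} (union, +1)
per-site changes: [2, 3, 2]; total = 7

3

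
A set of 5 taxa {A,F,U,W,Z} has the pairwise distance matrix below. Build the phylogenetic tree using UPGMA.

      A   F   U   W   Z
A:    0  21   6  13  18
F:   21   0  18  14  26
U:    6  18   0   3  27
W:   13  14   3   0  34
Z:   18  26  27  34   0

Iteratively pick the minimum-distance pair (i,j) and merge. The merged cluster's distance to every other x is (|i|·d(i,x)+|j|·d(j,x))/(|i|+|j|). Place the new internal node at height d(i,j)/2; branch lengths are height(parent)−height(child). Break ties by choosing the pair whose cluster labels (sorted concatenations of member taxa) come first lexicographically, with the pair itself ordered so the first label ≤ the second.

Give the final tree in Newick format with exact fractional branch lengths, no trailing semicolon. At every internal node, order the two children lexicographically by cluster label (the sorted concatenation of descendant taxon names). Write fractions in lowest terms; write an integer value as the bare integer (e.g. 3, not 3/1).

step 1: merge (U,W) at d=3; branch lengths U→3/2, W→3/2; new cluster UW
  updated: d(A,UW)=19/2, d(F,UW)=16, d(UW,Z)=61/2
step 2: merge (A,UW) at d=19/2; branch lengths A→19/4, UW→13/4; new cluster AUW
  updated: d(AUW,F)=53/3, d(AUW,Z)=79/3
step 3: merge (AUW,F) at d=53/3; branch lengths AUW→49/12, F→53/6; new cluster AFUW
  updated: d(AFUW,Z)=105/4
step 4: merge (AFUW,Z) at d=105/4; branch lengths AFUW→103/24, Z→105/8; new cluster AFUWZ
final tree: (((A:19/4,(U:3/2,W:3/2):13/4):49/12,F:53/6):103/24,Z:105/8)
total length: 124/3

(((A:19/4,(U:3/2,W:3/2):13/4):49/12,F:53/6):103/24,Z:105/8)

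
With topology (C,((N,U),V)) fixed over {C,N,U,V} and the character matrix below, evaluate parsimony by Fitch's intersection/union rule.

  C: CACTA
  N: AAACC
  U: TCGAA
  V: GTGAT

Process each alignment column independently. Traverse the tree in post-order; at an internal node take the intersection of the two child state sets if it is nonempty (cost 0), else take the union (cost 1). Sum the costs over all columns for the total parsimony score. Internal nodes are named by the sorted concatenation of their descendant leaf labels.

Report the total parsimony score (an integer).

[col 0] NU: children N:{A}, U:{T} ∪→ {A,T}; cost 1
[col 0] NUV: children NU:{A,T}, V:{G} ∪→ {A,G,T}; cost 1
[col 0] CNUV: children C:{C}, NUV:{A,G,T} ∪→ {A,C,G,T}; cost 1
[col 1] NU: children N:{A}, U:{C} ∪→ {A,C}; cost 1
[col 1] NUV: children NU:{A,C}, V:{T} ∪→ {A,C,T}; cost 1
[col 1] CNUV: children C:{A}, NUV:{A,C,T} ∩→ {A}; cost 0
[col 2] NU: children N:{A}, U:{G} ∪→ {A,G}; cost 1
[col 2] NUV: children NU:{A,G}, V:{G} ∩→ {G}; cost 0
[col 2] CNUV: children C:{C}, NUV:{G} ∪→ {C,G}; cost 1
[col 3] NU: children N:{C}, U:{A} ∪→ {A,C}; cost 1
[col 3] NUV: children NU:{A,C}, V:{A} ∩→ {A}; cost 0
[col 3] CNUV: children C:{T}, NUV:{A} ∪→ {A,T}; cost 1
[col 4] NU: children N:{C}, U:{A} ∪→ {A,C}; cost 1
[col 4] NUV: children NU:{A,C}, V:{T} ∪→ {A,C,T}; cost 1
[col 4] CNUV: children C:{A}, NUV:{A,C,T} ∩→ {A}; cost 0
per-site changes: [3, 2, 2, 2, 2]; total = 11

11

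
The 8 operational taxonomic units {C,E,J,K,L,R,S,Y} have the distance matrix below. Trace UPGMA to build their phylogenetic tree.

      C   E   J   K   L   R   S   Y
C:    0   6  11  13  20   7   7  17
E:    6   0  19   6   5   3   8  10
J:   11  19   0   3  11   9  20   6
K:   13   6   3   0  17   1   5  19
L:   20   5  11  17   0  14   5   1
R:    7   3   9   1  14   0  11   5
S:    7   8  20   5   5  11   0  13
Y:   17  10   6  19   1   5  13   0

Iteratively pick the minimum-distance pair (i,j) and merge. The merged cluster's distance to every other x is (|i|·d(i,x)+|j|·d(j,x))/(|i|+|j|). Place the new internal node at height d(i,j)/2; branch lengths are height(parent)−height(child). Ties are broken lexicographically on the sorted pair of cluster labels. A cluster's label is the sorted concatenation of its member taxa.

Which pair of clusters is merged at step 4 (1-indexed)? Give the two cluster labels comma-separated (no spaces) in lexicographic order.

C,S

step 1: merge (K,R) at d=1; branch lengths K→1/2, R→1/2; new cluster KR
  updated: d(C,KR)=10, d(E,KR)=9/2, d(J,KR)=6, d(KR,L)=31/2, d(KR,S)=8, d(KR,Y)=12
step 2: merge (L,Y) at d=1; branch lengths L→1/2, Y→1/2; new cluster LY
  updated: d(C,LY)=37/2, d(E,LY)=15/2, d(J,LY)=17/2, d(KR,LY)=55/4, d(LY,S)=9
step 3: merge (E,KR) at d=9/2; branch lengths E→9/4, KR→7/4; new cluster EKR
  updated: d(C,EKR)=26/3, d(EKR,J)=31/3, d(EKR,LY)=35/3, d(EKR,S)=8
step 4: merge (C,S) at d=7; branch lengths C→7/2, S→7/2; new cluster CS
  updated: d(CS,EKR)=25/3, d(CS,J)=31/2, d(CS,LY)=55/4
step 5: merge (CS,EKR) at d=25/3; branch lengths CS→2/3, EKR→23/12; new cluster CEKRS
  updated: d(CEKRS,J)=62/5, d(CEKRS,LY)=25/2
step 6: merge (J,LY) at d=17/2; branch lengths J→17/4, LY→15/4; new cluster JLY
  updated: d(CEKRS,JLY)=187/15
step 7: merge (CEKRS,JLY) at d=187/15; branch lengths CEKRS→31/15, JLY→119/60; new cluster CEJKLRSY
final tree: (((C:7/2,S:7/2):2/3,(E:9/4,(K:1/2,R:1/2):7/4):23/12):31/15,(J:17/4,(L:1/2,Y:1/2):15/4):119/60)
total length: 829/30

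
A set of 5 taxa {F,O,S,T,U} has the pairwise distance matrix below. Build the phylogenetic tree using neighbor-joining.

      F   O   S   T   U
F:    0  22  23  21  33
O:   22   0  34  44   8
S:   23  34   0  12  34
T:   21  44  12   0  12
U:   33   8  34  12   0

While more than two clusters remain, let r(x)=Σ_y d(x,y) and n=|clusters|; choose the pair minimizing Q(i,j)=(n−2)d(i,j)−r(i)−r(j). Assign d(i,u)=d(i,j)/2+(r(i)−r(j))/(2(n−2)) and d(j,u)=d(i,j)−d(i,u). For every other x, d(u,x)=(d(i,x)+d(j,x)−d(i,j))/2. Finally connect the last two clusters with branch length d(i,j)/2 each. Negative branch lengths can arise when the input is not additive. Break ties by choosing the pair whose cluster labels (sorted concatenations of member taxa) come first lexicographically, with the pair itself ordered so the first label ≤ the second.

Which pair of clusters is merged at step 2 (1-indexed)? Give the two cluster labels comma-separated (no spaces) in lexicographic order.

1. join O+U (d=8, Q=-171) ⇒ OU; edges |O|=15/2, |U|=1/2
  updated: d(F,OU)=47/2, d(OU,S)=30, d(OU,T)=24
2. join F+OU (d=47/2, Q=-98) ⇒ FOU; edges |F|=37/4, |OU|=57/4
  updated: d(FOU,S)=59/4, d(FOU,T)=43/4
3. join FOU+S (d=59/4, Q=-75/2) ⇒ FOSU; edges |FOU|=27/4, |S|=8
  updated: d(FOSU,T)=4
4. join FOSU+T (d=4) ⇒ FOSTU; edges |FOSU|=2, |T|=2
final tree: (((F:37/4,(O:15/2,U:1/2):57/4):27/4,S:8):2,T:2)
total length: 201/4

F,OU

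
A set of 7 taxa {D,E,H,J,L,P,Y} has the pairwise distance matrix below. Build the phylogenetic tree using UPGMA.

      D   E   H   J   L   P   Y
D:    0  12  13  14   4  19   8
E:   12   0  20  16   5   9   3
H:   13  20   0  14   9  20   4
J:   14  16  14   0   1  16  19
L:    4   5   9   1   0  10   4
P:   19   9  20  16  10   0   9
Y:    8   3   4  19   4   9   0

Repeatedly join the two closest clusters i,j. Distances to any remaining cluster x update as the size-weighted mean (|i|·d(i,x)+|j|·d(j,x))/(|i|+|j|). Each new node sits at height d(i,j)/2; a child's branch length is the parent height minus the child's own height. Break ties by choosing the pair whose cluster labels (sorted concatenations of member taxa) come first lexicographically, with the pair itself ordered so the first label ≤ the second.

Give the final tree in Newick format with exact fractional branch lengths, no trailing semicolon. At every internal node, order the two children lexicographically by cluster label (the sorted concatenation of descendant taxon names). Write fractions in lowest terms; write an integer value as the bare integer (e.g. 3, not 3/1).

(((D:9/2,(J:1/2,L:1/2):4):3/2,H:6):3/8,((E:3/2,Y:3/2):3,P:9/2):15/8)

iteration 1: select J,L (d=1); attach at lengths (1/2, 1/2); label the merged cluster JL
  updated: d(D,JL)=9, d(E,JL)=21/2, d(H,JL)=23/2, d(JL,P)=13, d(JL,Y)=23/2
iteration 2: select E,Y (d=3); attach at lengths (3/2, 3/2); label the merged cluster EY
  updated: d(D,EY)=10, d(EY,H)=12, d(EY,JL)=11, d(EY,P)=9
iteration 3: select D,JL (d=9); attach at lengths (9/2, 4); label the merged cluster DJL
  updated: d(DJL,EY)=32/3, d(DJL,H)=12, d(DJL,P)=15
iteration 4: select EY,P (d=9); attach at lengths (3, 9/2); label the merged cluster EPY
  updated: d(DJL,EPY)=109/9, d(EPY,H)=44/3
iteration 5: select DJL,H (d=12); attach at lengths (3/2, 6); label the merged cluster DHJL
  updated: d(DHJL,EPY)=51/4
iteration 6: select DHJL,EPY (d=51/4); attach at lengths (3/8, 15/8); label the merged cluster DEHJLPY
final tree: (((D:9/2,(J:1/2,L:1/2):4):3/2,H:6):3/8,((E:3/2,Y:3/2):3,P:9/2):15/8)
total length: 119/4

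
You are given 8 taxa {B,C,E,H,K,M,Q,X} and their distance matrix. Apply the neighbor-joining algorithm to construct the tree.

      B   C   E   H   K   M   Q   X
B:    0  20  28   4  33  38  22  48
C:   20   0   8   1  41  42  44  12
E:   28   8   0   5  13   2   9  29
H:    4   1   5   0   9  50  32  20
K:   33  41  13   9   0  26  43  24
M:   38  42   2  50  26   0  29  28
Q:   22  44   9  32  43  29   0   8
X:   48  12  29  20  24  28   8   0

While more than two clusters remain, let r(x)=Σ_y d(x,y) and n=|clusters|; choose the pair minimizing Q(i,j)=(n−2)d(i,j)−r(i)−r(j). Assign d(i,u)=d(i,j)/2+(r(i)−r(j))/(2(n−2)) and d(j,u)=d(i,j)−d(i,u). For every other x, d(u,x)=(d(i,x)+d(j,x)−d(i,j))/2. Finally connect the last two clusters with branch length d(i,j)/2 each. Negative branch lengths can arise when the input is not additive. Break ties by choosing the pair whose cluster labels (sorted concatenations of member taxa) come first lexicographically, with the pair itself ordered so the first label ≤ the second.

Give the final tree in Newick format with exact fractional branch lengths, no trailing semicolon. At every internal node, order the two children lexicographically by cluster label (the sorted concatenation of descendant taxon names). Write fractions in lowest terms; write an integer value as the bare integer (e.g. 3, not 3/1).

(((B:311/32,H:-183/32):65/32,C:207/32):311/64,(((E:-203/20,M:243/20):251/32,K:341/32):181/48,(Q:11/2,X:5/2):533/48):311/64)

1. join Q+X (d=8, Q=-308) ⇒ QX; edges |Q|=11/2, |X|=5/2
  updated: d(B,QX)=31, d(C,QX)=24, d(E,QX)=15, d(H,QX)=22, d(K,QX)=59/2, d(M,QX)=49/2
2. join E+M (d=2, Q=-487/2) ⇒ EM; edges |E|=-203/20, |M|=243/20
  updated: d(B,EM)=32, d(C,EM)=24, d(EM,H)=53/2, d(EM,K)=37/2, d(EM,QX)=75/4
3. join EM+K (d=37/2, Q=-707/4) ⇒ EKM; edges |EM|=251/32, |K|=341/32
  updated: d(B,EKM)=93/4, d(C,EKM)=93/4, d(EKM,H)=17/2, d(EKM,QX)=119/8
4. join EKM+QX (d=119/8, Q=-937/8) ⇒ EKMQX; edges |EKM|=181/48, |QX|=533/48
  updated: d(B,EKMQX)=315/16, d(C,EKMQX)=259/16, d(EKMQX,H)=125/16
5. join B+H (d=4, Q=-97/2) ⇒ BH; edges |B|=311/32, |H|=-183/32
  updated: d(BH,C)=17/2, d(BH,EKMQX)=47/4
6. join BH+C (d=17/2, Q=-583/16) ⇒ BCH; edges |BH|=65/32, |C|=207/32
  updated: d(BCH,EKMQX)=311/32
7. join BCH+EKMQX (d=311/32) ⇒ BCEHKMQX; edges |BCH|=311/64, |EKMQX|=311/64
final tree: (((B:311/32,H:-183/32):65/32,C:207/32):311/64,(((E:-203/20,M:243/20):251/32,K:341/32):181/48,(Q:11/2,X:5/2):533/48):311/64)
total length: 2099/32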